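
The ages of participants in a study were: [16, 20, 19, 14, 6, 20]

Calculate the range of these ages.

14

Step 1: Identify the maximum value: max = 20
Step 2: Identify the minimum value: min = 6
Step 3: Range = max - min = 20 - 6 = 14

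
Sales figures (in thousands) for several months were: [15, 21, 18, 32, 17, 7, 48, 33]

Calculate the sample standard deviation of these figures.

13.0103

Step 1: Compute the mean: 23.875
Step 2: Sum of squared deviations from the mean: 1184.875
Step 3: Sample variance = 1184.875 / 7 = 169.2679
Step 4: Standard deviation = sqrt(169.2679) = 13.0103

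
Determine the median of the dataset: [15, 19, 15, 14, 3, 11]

14.5

Step 1: Sort the data in ascending order: [3, 11, 14, 15, 15, 19]
Step 2: The number of values is n = 6.
Step 3: Since n is even, the median is the average of positions 3 and 4:
  Median = (14 + 15) / 2 = 14.5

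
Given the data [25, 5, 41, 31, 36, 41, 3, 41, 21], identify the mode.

41

Step 1: Count the frequency of each value:
  3: appears 1 time(s)
  5: appears 1 time(s)
  21: appears 1 time(s)
  25: appears 1 time(s)
  31: appears 1 time(s)
  36: appears 1 time(s)
  41: appears 3 time(s)
Step 2: The value 41 appears most frequently (3 times).
Step 3: Mode = 41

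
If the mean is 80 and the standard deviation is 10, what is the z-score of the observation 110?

3

Step 1: Recall the z-score formula: z = (x - mu) / sigma
Step 2: Substitute values: z = (110 - 80) / 10
Step 3: z = 30 / 10 = 3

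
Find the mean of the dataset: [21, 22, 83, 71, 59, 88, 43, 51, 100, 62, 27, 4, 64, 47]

53

Step 1: Sum all values: 21 + 22 + 83 + 71 + 59 + 88 + 43 + 51 + 100 + 62 + 27 + 4 + 64 + 47 = 742
Step 2: Count the number of values: n = 14
Step 3: Mean = sum / n = 742 / 14 = 53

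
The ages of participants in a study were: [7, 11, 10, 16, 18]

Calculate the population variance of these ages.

16.24

Step 1: Compute the mean: (7 + 11 + 10 + 16 + 18) / 5 = 12.4
Step 2: Compute squared deviations from the mean:
  (7 - 12.4)^2 = 29.16
  (11 - 12.4)^2 = 1.96
  (10 - 12.4)^2 = 5.76
  (16 - 12.4)^2 = 12.96
  (18 - 12.4)^2 = 31.36
Step 3: Sum of squared deviations = 81.2
Step 4: Population variance = 81.2 / 5 = 16.24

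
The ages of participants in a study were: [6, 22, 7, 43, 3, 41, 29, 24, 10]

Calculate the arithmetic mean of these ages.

20.5556

Step 1: Sum all values: 6 + 22 + 7 + 43 + 3 + 41 + 29 + 24 + 10 = 185
Step 2: Count the number of values: n = 9
Step 3: Mean = sum / n = 185 / 9 = 20.5556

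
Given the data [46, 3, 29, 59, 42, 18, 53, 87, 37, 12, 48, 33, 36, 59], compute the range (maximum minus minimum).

84

Step 1: Identify the maximum value: max = 87
Step 2: Identify the minimum value: min = 3
Step 3: Range = max - min = 87 - 3 = 84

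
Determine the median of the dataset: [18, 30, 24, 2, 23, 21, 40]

23

Step 1: Sort the data in ascending order: [2, 18, 21, 23, 24, 30, 40]
Step 2: The number of values is n = 7.
Step 3: Since n is odd, the median is the middle value at position 4: 23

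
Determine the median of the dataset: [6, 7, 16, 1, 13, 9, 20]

9

Step 1: Sort the data in ascending order: [1, 6, 7, 9, 13, 16, 20]
Step 2: The number of values is n = 7.
Step 3: Since n is odd, the median is the middle value at position 4: 9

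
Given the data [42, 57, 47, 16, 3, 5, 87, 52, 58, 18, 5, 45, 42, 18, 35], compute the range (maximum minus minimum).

84

Step 1: Identify the maximum value: max = 87
Step 2: Identify the minimum value: min = 3
Step 3: Range = max - min = 87 - 3 = 84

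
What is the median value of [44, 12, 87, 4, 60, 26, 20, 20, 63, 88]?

35

Step 1: Sort the data in ascending order: [4, 12, 20, 20, 26, 44, 60, 63, 87, 88]
Step 2: The number of values is n = 10.
Step 3: Since n is even, the median is the average of positions 5 and 6:
  Median = (26 + 44) / 2 = 35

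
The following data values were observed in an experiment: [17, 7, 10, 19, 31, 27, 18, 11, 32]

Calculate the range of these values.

25

Step 1: Identify the maximum value: max = 32
Step 2: Identify the minimum value: min = 7
Step 3: Range = max - min = 32 - 7 = 25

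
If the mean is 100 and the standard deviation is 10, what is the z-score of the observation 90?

-1

Step 1: Recall the z-score formula: z = (x - mu) / sigma
Step 2: Substitute values: z = (90 - 100) / 10
Step 3: z = -10 / 10 = -1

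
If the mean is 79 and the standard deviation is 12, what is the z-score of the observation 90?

0.9167

Step 1: Recall the z-score formula: z = (x - mu) / sigma
Step 2: Substitute values: z = (90 - 79) / 12
Step 3: z = 11 / 12 = 0.9167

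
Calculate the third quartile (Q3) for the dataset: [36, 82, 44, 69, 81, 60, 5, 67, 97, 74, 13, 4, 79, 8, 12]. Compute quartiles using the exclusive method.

79

Step 1: Sort the data: [4, 5, 8, 12, 13, 36, 44, 60, 67, 69, 74, 79, 81, 82, 97]
Step 2: n = 15
Step 3: Using the exclusive quartile method:
  Q1 = 12
  Q2 (median) = 60
  Q3 = 79
  IQR = Q3 - Q1 = 79 - 12 = 67
Step 4: Q3 = 79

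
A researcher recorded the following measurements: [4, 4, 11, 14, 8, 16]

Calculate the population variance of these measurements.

21.25

Step 1: Compute the mean: (4 + 4 + 11 + 14 + 8 + 16) / 6 = 9.5
Step 2: Compute squared deviations from the mean:
  (4 - 9.5)^2 = 30.25
  (4 - 9.5)^2 = 30.25
  (11 - 9.5)^2 = 2.25
  (14 - 9.5)^2 = 20.25
  (8 - 9.5)^2 = 2.25
  (16 - 9.5)^2 = 42.25
Step 3: Sum of squared deviations = 127.5
Step 4: Population variance = 127.5 / 6 = 21.25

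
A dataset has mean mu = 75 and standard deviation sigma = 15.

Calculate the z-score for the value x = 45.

-2

Step 1: Recall the z-score formula: z = (x - mu) / sigma
Step 2: Substitute values: z = (45 - 75) / 15
Step 3: z = -30 / 15 = -2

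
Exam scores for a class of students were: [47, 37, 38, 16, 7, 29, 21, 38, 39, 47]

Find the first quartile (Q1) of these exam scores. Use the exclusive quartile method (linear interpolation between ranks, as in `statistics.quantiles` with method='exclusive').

19.75

Step 1: Sort the data: [7, 16, 21, 29, 37, 38, 38, 39, 47, 47]
Step 2: n = 10
Step 3: Using the exclusive quartile method:
  Q1 = 19.75
  Q2 (median) = 37.5
  Q3 = 41
  IQR = Q3 - Q1 = 41 - 19.75 = 21.25
Step 4: Q1 = 19.75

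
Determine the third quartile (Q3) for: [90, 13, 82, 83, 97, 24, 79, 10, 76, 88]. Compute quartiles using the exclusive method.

88.5

Step 1: Sort the data: [10, 13, 24, 76, 79, 82, 83, 88, 90, 97]
Step 2: n = 10
Step 3: Using the exclusive quartile method:
  Q1 = 21.25
  Q2 (median) = 80.5
  Q3 = 88.5
  IQR = Q3 - Q1 = 88.5 - 21.25 = 67.25
Step 4: Q3 = 88.5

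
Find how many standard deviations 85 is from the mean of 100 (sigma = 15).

-1

Step 1: Recall the z-score formula: z = (x - mu) / sigma
Step 2: Substitute values: z = (85 - 100) / 15
Step 3: z = -15 / 15 = -1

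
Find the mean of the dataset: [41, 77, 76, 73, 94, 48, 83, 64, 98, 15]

66.9

Step 1: Sum all values: 41 + 77 + 76 + 73 + 94 + 48 + 83 + 64 + 98 + 15 = 669
Step 2: Count the number of values: n = 10
Step 3: Mean = sum / n = 669 / 10 = 66.9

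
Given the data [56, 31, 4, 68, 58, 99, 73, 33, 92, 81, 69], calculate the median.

68

Step 1: Sort the data in ascending order: [4, 31, 33, 56, 58, 68, 69, 73, 81, 92, 99]
Step 2: The number of values is n = 11.
Step 3: Since n is odd, the median is the middle value at position 6: 68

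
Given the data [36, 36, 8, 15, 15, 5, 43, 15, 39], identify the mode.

15

Step 1: Count the frequency of each value:
  5: appears 1 time(s)
  8: appears 1 time(s)
  15: appears 3 time(s)
  36: appears 2 time(s)
  39: appears 1 time(s)
  43: appears 1 time(s)
Step 2: The value 15 appears most frequently (3 times).
Step 3: Mode = 15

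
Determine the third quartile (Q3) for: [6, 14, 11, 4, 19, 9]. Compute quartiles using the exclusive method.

15.25

Step 1: Sort the data: [4, 6, 9, 11, 14, 19]
Step 2: n = 6
Step 3: Using the exclusive quartile method:
  Q1 = 5.5
  Q2 (median) = 10
  Q3 = 15.25
  IQR = Q3 - Q1 = 15.25 - 5.5 = 9.75
Step 4: Q3 = 15.25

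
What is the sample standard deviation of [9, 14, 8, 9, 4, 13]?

3.6194

Step 1: Compute the mean: 9.5
Step 2: Sum of squared deviations from the mean: 65.5
Step 3: Sample variance = 65.5 / 5 = 13.1
Step 4: Standard deviation = sqrt(13.1) = 3.6194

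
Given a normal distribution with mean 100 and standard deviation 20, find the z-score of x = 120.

1

Step 1: Recall the z-score formula: z = (x - mu) / sigma
Step 2: Substitute values: z = (120 - 100) / 20
Step 3: z = 20 / 20 = 1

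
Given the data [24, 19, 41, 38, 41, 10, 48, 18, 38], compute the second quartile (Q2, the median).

38

Step 1: Sort the data: [10, 18, 19, 24, 38, 38, 41, 41, 48]
Step 2: n = 9
Step 3: Q2 is the median. Since n is odd, it is the middle value at position 5: 38
Step 4: Q2 = 38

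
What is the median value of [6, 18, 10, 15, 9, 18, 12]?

12

Step 1: Sort the data in ascending order: [6, 9, 10, 12, 15, 18, 18]
Step 2: The number of values is n = 7.
Step 3: Since n is odd, the median is the middle value at position 4: 12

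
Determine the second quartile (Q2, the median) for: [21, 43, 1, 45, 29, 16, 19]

21

Step 1: Sort the data: [1, 16, 19, 21, 29, 43, 45]
Step 2: n = 7
Step 3: Q2 is the median. Since n is odd, it is the middle value at position 4: 21
Step 4: Q2 = 21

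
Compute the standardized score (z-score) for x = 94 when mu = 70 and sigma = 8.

3

Step 1: Recall the z-score formula: z = (x - mu) / sigma
Step 2: Substitute values: z = (94 - 70) / 8
Step 3: z = 24 / 8 = 3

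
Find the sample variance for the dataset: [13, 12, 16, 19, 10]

12.5

Step 1: Compute the mean: (13 + 12 + 16 + 19 + 10) / 5 = 14
Step 2: Compute squared deviations from the mean:
  (13 - 14)^2 = 1
  (12 - 14)^2 = 4
  (16 - 14)^2 = 4
  (19 - 14)^2 = 25
  (10 - 14)^2 = 16
Step 3: Sum of squared deviations = 50
Step 4: Sample variance = 50 / 4 = 12.5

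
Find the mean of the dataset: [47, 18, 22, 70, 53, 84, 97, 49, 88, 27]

55.5

Step 1: Sum all values: 47 + 18 + 22 + 70 + 53 + 84 + 97 + 49 + 88 + 27 = 555
Step 2: Count the number of values: n = 10
Step 3: Mean = sum / n = 555 / 10 = 55.5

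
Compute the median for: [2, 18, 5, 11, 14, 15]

12.5

Step 1: Sort the data in ascending order: [2, 5, 11, 14, 15, 18]
Step 2: The number of values is n = 6.
Step 3: Since n is even, the median is the average of positions 3 and 4:
  Median = (11 + 14) / 2 = 12.5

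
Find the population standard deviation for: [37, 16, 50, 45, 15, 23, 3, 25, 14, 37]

14.4239

Step 1: Compute the mean: 26.5
Step 2: Sum of squared deviations from the mean: 2080.5
Step 3: Population variance = 2080.5 / 10 = 208.05
Step 4: Standard deviation = sqrt(208.05) = 14.4239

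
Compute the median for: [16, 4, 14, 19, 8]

14

Step 1: Sort the data in ascending order: [4, 8, 14, 16, 19]
Step 2: The number of values is n = 5.
Step 3: Since n is odd, the median is the middle value at position 3: 14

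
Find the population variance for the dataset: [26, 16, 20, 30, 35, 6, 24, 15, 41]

103.7778

Step 1: Compute the mean: (26 + 16 + 20 + 30 + 35 + 6 + 24 + 15 + 41) / 9 = 23.6667
Step 2: Compute squared deviations from the mean:
  (26 - 23.6667)^2 = 5.4444
  (16 - 23.6667)^2 = 58.7778
  (20 - 23.6667)^2 = 13.4444
  (30 - 23.6667)^2 = 40.1111
  (35 - 23.6667)^2 = 128.4444
  (6 - 23.6667)^2 = 312.1111
  (24 - 23.6667)^2 = 0.1111
  (15 - 23.6667)^2 = 75.1111
  (41 - 23.6667)^2 = 300.4444
Step 3: Sum of squared deviations = 934
Step 4: Population variance = 934 / 9 = 103.7778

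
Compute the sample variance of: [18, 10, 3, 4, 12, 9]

30.2667

Step 1: Compute the mean: (18 + 10 + 3 + 4 + 12 + 9) / 6 = 9.3333
Step 2: Compute squared deviations from the mean:
  (18 - 9.3333)^2 = 75.1111
  (10 - 9.3333)^2 = 0.4444
  (3 - 9.3333)^2 = 40.1111
  (4 - 9.3333)^2 = 28.4444
  (12 - 9.3333)^2 = 7.1111
  (9 - 9.3333)^2 = 0.1111
Step 3: Sum of squared deviations = 151.3333
Step 4: Sample variance = 151.3333 / 5 = 30.2667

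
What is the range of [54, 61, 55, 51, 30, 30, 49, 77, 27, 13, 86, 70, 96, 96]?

83

Step 1: Identify the maximum value: max = 96
Step 2: Identify the minimum value: min = 13
Step 3: Range = max - min = 96 - 13 = 83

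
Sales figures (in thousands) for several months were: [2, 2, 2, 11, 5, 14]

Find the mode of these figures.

2

Step 1: Count the frequency of each value:
  2: appears 3 time(s)
  5: appears 1 time(s)
  11: appears 1 time(s)
  14: appears 1 time(s)
Step 2: The value 2 appears most frequently (3 times).
Step 3: Mode = 2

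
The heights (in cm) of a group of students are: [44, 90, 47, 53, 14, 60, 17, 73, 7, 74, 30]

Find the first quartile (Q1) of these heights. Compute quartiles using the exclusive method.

17

Step 1: Sort the data: [7, 14, 17, 30, 44, 47, 53, 60, 73, 74, 90]
Step 2: n = 11
Step 3: Using the exclusive quartile method:
  Q1 = 17
  Q2 (median) = 47
  Q3 = 73
  IQR = Q3 - Q1 = 73 - 17 = 56
Step 4: Q1 = 17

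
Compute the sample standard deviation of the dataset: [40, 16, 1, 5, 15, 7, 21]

13.0512

Step 1: Compute the mean: 15
Step 2: Sum of squared deviations from the mean: 1022
Step 3: Sample variance = 1022 / 6 = 170.3333
Step 4: Standard deviation = sqrt(170.3333) = 13.0512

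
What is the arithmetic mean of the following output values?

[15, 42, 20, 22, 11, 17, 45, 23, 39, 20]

25.4

Step 1: Sum all values: 15 + 42 + 20 + 22 + 11 + 17 + 45 + 23 + 39 + 20 = 254
Step 2: Count the number of values: n = 10
Step 3: Mean = sum / n = 254 / 10 = 25.4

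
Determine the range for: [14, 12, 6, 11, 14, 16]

10

Step 1: Identify the maximum value: max = 16
Step 2: Identify the minimum value: min = 6
Step 3: Range = max - min = 16 - 6 = 10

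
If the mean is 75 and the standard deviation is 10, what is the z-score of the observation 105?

3

Step 1: Recall the z-score formula: z = (x - mu) / sigma
Step 2: Substitute values: z = (105 - 75) / 10
Step 3: z = 30 / 10 = 3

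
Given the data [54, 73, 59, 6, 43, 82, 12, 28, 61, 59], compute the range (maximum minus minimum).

76

Step 1: Identify the maximum value: max = 82
Step 2: Identify the minimum value: min = 6
Step 3: Range = max - min = 82 - 6 = 76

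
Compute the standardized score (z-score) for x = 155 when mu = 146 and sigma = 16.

0.5625

Step 1: Recall the z-score formula: z = (x - mu) / sigma
Step 2: Substitute values: z = (155 - 146) / 16
Step 3: z = 9 / 16 = 0.5625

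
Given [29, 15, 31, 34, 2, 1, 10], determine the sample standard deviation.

13.9147

Step 1: Compute the mean: 17.4286
Step 2: Sum of squared deviations from the mean: 1161.7143
Step 3: Sample variance = 1161.7143 / 6 = 193.619
Step 4: Standard deviation = sqrt(193.619) = 13.9147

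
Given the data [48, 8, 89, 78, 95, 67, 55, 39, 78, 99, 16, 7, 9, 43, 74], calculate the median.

55

Step 1: Sort the data in ascending order: [7, 8, 9, 16, 39, 43, 48, 55, 67, 74, 78, 78, 89, 95, 99]
Step 2: The number of values is n = 15.
Step 3: Since n is odd, the median is the middle value at position 8: 55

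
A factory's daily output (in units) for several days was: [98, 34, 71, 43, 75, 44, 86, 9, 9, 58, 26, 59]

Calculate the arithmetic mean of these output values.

51

Step 1: Sum all values: 98 + 34 + 71 + 43 + 75 + 44 + 86 + 9 + 9 + 58 + 26 + 59 = 612
Step 2: Count the number of values: n = 12
Step 3: Mean = sum / n = 612 / 12 = 51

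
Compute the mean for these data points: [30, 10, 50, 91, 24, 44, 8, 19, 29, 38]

34.3

Step 1: Sum all values: 30 + 10 + 50 + 91 + 24 + 44 + 8 + 19 + 29 + 38 = 343
Step 2: Count the number of values: n = 10
Step 3: Mean = sum / n = 343 / 10 = 34.3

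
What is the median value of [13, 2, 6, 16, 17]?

13

Step 1: Sort the data in ascending order: [2, 6, 13, 16, 17]
Step 2: The number of values is n = 5.
Step 3: Since n is odd, the median is the middle value at position 3: 13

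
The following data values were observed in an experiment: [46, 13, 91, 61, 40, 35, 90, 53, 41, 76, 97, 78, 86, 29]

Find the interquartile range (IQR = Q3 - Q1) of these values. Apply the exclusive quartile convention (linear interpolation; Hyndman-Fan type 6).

48.25

Step 1: Sort the data: [13, 29, 35, 40, 41, 46, 53, 61, 76, 78, 86, 90, 91, 97]
Step 2: n = 14
Step 3: Using the exclusive quartile method:
  Q1 = 38.75
  Q2 (median) = 57
  Q3 = 87
  IQR = Q3 - Q1 = 87 - 38.75 = 48.25
Step 4: IQR = 48.25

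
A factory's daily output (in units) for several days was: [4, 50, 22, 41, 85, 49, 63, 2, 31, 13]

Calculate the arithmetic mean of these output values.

36

Step 1: Sum all values: 4 + 50 + 22 + 41 + 85 + 49 + 63 + 2 + 31 + 13 = 360
Step 2: Count the number of values: n = 10
Step 3: Mean = sum / n = 360 / 10 = 36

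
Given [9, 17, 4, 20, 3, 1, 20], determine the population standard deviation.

7.6878

Step 1: Compute the mean: 10.5714
Step 2: Sum of squared deviations from the mean: 413.7143
Step 3: Population variance = 413.7143 / 7 = 59.102
Step 4: Standard deviation = sqrt(59.102) = 7.6878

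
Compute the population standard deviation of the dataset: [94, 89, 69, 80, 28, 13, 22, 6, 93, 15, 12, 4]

35.889

Step 1: Compute the mean: 43.75
Step 2: Sum of squared deviations from the mean: 15456.25
Step 3: Population variance = 15456.25 / 12 = 1288.0208
Step 4: Standard deviation = sqrt(1288.0208) = 35.889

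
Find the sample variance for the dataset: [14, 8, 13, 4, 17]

26.7

Step 1: Compute the mean: (14 + 8 + 13 + 4 + 17) / 5 = 11.2
Step 2: Compute squared deviations from the mean:
  (14 - 11.2)^2 = 7.84
  (8 - 11.2)^2 = 10.24
  (13 - 11.2)^2 = 3.24
  (4 - 11.2)^2 = 51.84
  (17 - 11.2)^2 = 33.64
Step 3: Sum of squared deviations = 106.8
Step 4: Sample variance = 106.8 / 4 = 26.7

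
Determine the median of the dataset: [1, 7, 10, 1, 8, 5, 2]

5

Step 1: Sort the data in ascending order: [1, 1, 2, 5, 7, 8, 10]
Step 2: The number of values is n = 7.
Step 3: Since n is odd, the median is the middle value at position 4: 5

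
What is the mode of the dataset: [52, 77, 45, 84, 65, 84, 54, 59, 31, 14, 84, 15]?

84

Step 1: Count the frequency of each value:
  14: appears 1 time(s)
  15: appears 1 time(s)
  31: appears 1 time(s)
  45: appears 1 time(s)
  52: appears 1 time(s)
  54: appears 1 time(s)
  59: appears 1 time(s)
  65: appears 1 time(s)
  77: appears 1 time(s)
  84: appears 3 time(s)
Step 2: The value 84 appears most frequently (3 times).
Step 3: Mode = 84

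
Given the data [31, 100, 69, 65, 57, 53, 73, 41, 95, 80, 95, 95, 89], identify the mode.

95

Step 1: Count the frequency of each value:
  31: appears 1 time(s)
  41: appears 1 time(s)
  53: appears 1 time(s)
  57: appears 1 time(s)
  65: appears 1 time(s)
  69: appears 1 time(s)
  73: appears 1 time(s)
  80: appears 1 time(s)
  89: appears 1 time(s)
  95: appears 3 time(s)
  100: appears 1 time(s)
Step 2: The value 95 appears most frequently (3 times).
Step 3: Mode = 95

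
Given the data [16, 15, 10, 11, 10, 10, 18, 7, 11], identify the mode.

10

Step 1: Count the frequency of each value:
  7: appears 1 time(s)
  10: appears 3 time(s)
  11: appears 2 time(s)
  15: appears 1 time(s)
  16: appears 1 time(s)
  18: appears 1 time(s)
Step 2: The value 10 appears most frequently (3 times).
Step 3: Mode = 10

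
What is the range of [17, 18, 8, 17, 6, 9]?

12

Step 1: Identify the maximum value: max = 18
Step 2: Identify the minimum value: min = 6
Step 3: Range = max - min = 18 - 6 = 12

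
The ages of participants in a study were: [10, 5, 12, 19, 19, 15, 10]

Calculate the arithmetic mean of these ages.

12.8571

Step 1: Sum all values: 10 + 5 + 12 + 19 + 19 + 15 + 10 = 90
Step 2: Count the number of values: n = 7
Step 3: Mean = sum / n = 90 / 7 = 12.8571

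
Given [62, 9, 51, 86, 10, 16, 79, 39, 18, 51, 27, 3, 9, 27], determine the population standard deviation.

26.1484

Step 1: Compute the mean: 34.7857
Step 2: Sum of squared deviations from the mean: 9572.3571
Step 3: Population variance = 9572.3571 / 14 = 683.7398
Step 4: Standard deviation = sqrt(683.7398) = 26.1484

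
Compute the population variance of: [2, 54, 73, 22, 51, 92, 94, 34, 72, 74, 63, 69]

695.5556

Step 1: Compute the mean: (2 + 54 + 73 + 22 + 51 + 92 + 94 + 34 + 72 + 74 + 63 + 69) / 12 = 58.3333
Step 2: Compute squared deviations from the mean:
  (2 - 58.3333)^2 = 3173.4444
  (54 - 58.3333)^2 = 18.7778
  (73 - 58.3333)^2 = 215.1111
  (22 - 58.3333)^2 = 1320.1111
  (51 - 58.3333)^2 = 53.7778
  (92 - 58.3333)^2 = 1133.4444
  (94 - 58.3333)^2 = 1272.1111
  (34 - 58.3333)^2 = 592.1111
  (72 - 58.3333)^2 = 186.7778
  (74 - 58.3333)^2 = 245.4444
  (63 - 58.3333)^2 = 21.7778
  (69 - 58.3333)^2 = 113.7778
Step 3: Sum of squared deviations = 8346.6667
Step 4: Population variance = 8346.6667 / 12 = 695.5556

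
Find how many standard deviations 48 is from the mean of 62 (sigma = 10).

-1.4

Step 1: Recall the z-score formula: z = (x - mu) / sigma
Step 2: Substitute values: z = (48 - 62) / 10
Step 3: z = -14 / 10 = -1.4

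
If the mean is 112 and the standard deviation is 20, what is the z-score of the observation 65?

-2.35

Step 1: Recall the z-score formula: z = (x - mu) / sigma
Step 2: Substitute values: z = (65 - 112) / 20
Step 3: z = -47 / 20 = -2.35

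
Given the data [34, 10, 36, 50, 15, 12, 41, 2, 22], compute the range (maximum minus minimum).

48

Step 1: Identify the maximum value: max = 50
Step 2: Identify the minimum value: min = 2
Step 3: Range = max - min = 50 - 2 = 48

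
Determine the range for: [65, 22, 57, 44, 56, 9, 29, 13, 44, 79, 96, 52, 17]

87

Step 1: Identify the maximum value: max = 96
Step 2: Identify the minimum value: min = 9
Step 3: Range = max - min = 96 - 9 = 87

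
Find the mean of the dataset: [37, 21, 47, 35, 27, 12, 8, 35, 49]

30.1111

Step 1: Sum all values: 37 + 21 + 47 + 35 + 27 + 12 + 8 + 35 + 49 = 271
Step 2: Count the number of values: n = 9
Step 3: Mean = sum / n = 271 / 9 = 30.1111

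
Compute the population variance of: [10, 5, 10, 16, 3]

20.56

Step 1: Compute the mean: (10 + 5 + 10 + 16 + 3) / 5 = 8.8
Step 2: Compute squared deviations from the mean:
  (10 - 8.8)^2 = 1.44
  (5 - 8.8)^2 = 14.44
  (10 - 8.8)^2 = 1.44
  (16 - 8.8)^2 = 51.84
  (3 - 8.8)^2 = 33.64
Step 3: Sum of squared deviations = 102.8
Step 4: Population variance = 102.8 / 5 = 20.56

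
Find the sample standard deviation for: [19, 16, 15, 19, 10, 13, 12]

3.4365

Step 1: Compute the mean: 14.8571
Step 2: Sum of squared deviations from the mean: 70.8571
Step 3: Sample variance = 70.8571 / 6 = 11.8095
Step 4: Standard deviation = sqrt(11.8095) = 3.4365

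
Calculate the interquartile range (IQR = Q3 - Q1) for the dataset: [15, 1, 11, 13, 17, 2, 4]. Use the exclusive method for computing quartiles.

13

Step 1: Sort the data: [1, 2, 4, 11, 13, 15, 17]
Step 2: n = 7
Step 3: Using the exclusive quartile method:
  Q1 = 2
  Q2 (median) = 11
  Q3 = 15
  IQR = Q3 - Q1 = 15 - 2 = 13
Step 4: IQR = 13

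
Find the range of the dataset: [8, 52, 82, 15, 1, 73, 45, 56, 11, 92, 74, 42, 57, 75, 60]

91

Step 1: Identify the maximum value: max = 92
Step 2: Identify the minimum value: min = 1
Step 3: Range = max - min = 92 - 1 = 91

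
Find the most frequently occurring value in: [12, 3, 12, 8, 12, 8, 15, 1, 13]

12

Step 1: Count the frequency of each value:
  1: appears 1 time(s)
  3: appears 1 time(s)
  8: appears 2 time(s)
  12: appears 3 time(s)
  13: appears 1 time(s)
  15: appears 1 time(s)
Step 2: The value 12 appears most frequently (3 times).
Step 3: Mode = 12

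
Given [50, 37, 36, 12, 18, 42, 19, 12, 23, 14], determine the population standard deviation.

13.0771

Step 1: Compute the mean: 26.3
Step 2: Sum of squared deviations from the mean: 1710.1
Step 3: Population variance = 1710.1 / 10 = 171.01
Step 4: Standard deviation = sqrt(171.01) = 13.0771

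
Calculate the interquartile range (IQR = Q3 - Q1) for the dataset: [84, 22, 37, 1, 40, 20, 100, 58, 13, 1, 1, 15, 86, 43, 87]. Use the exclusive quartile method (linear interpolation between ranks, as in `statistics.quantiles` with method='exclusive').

71

Step 1: Sort the data: [1, 1, 1, 13, 15, 20, 22, 37, 40, 43, 58, 84, 86, 87, 100]
Step 2: n = 15
Step 3: Using the exclusive quartile method:
  Q1 = 13
  Q2 (median) = 37
  Q3 = 84
  IQR = Q3 - Q1 = 84 - 13 = 71
Step 4: IQR = 71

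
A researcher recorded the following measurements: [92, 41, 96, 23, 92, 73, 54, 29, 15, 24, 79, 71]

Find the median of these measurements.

62.5

Step 1: Sort the data in ascending order: [15, 23, 24, 29, 41, 54, 71, 73, 79, 92, 92, 96]
Step 2: The number of values is n = 12.
Step 3: Since n is even, the median is the average of positions 6 and 7:
  Median = (54 + 71) / 2 = 62.5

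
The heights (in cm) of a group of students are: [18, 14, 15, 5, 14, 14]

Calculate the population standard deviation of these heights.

3.9861

Step 1: Compute the mean: 13.3333
Step 2: Sum of squared deviations from the mean: 95.3333
Step 3: Population variance = 95.3333 / 6 = 15.8889
Step 4: Standard deviation = sqrt(15.8889) = 3.9861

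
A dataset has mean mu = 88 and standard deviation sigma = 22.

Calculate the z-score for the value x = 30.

-2.6364

Step 1: Recall the z-score formula: z = (x - mu) / sigma
Step 2: Substitute values: z = (30 - 88) / 22
Step 3: z = -58 / 22 = -2.6364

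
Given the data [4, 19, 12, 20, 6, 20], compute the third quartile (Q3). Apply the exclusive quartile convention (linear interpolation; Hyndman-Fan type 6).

20

Step 1: Sort the data: [4, 6, 12, 19, 20, 20]
Step 2: n = 6
Step 3: Using the exclusive quartile method:
  Q1 = 5.5
  Q2 (median) = 15.5
  Q3 = 20
  IQR = Q3 - Q1 = 20 - 5.5 = 14.5
Step 4: Q3 = 20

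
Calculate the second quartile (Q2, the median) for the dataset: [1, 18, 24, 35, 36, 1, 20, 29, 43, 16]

22

Step 1: Sort the data: [1, 1, 16, 18, 20, 24, 29, 35, 36, 43]
Step 2: n = 10
Step 3: Q2 is the median. Since n is even, it is the average of the values at positions 5 and 6:
  Q2 = (20 + 24) / 2 = 22
Step 4: Q2 = 22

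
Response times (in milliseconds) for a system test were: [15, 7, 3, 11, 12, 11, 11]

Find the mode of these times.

11

Step 1: Count the frequency of each value:
  3: appears 1 time(s)
  7: appears 1 time(s)
  11: appears 3 time(s)
  12: appears 1 time(s)
  15: appears 1 time(s)
Step 2: The value 11 appears most frequently (3 times).
Step 3: Mode = 11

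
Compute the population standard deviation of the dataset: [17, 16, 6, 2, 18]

6.5238

Step 1: Compute the mean: 11.8
Step 2: Sum of squared deviations from the mean: 212.8
Step 3: Population variance = 212.8 / 5 = 42.56
Step 4: Standard deviation = sqrt(42.56) = 6.5238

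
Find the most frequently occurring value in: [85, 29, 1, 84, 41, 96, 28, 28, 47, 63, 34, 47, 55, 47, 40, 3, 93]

47

Step 1: Count the frequency of each value:
  1: appears 1 time(s)
  3: appears 1 time(s)
  28: appears 2 time(s)
  29: appears 1 time(s)
  34: appears 1 time(s)
  40: appears 1 time(s)
  41: appears 1 time(s)
  47: appears 3 time(s)
  55: appears 1 time(s)
  63: appears 1 time(s)
  84: appears 1 time(s)
  85: appears 1 time(s)
  93: appears 1 time(s)
  96: appears 1 time(s)
Step 2: The value 47 appears most frequently (3 times).
Step 3: Mode = 47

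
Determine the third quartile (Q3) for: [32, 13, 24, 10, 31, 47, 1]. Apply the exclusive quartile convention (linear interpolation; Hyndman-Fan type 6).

32

Step 1: Sort the data: [1, 10, 13, 24, 31, 32, 47]
Step 2: n = 7
Step 3: Using the exclusive quartile method:
  Q1 = 10
  Q2 (median) = 24
  Q3 = 32
  IQR = Q3 - Q1 = 32 - 10 = 22
Step 4: Q3 = 32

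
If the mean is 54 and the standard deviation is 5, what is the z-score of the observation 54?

0

Step 1: Recall the z-score formula: z = (x - mu) / sigma
Step 2: Substitute values: z = (54 - 54) / 5
Step 3: z = 0 / 5 = 0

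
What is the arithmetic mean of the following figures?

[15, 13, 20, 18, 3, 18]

14.5

Step 1: Sum all values: 15 + 13 + 20 + 18 + 3 + 18 = 87
Step 2: Count the number of values: n = 6
Step 3: Mean = sum / n = 87 / 6 = 14.5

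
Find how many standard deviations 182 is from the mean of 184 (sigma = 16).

-0.125

Step 1: Recall the z-score formula: z = (x - mu) / sigma
Step 2: Substitute values: z = (182 - 184) / 16
Step 3: z = -2 / 16 = -0.125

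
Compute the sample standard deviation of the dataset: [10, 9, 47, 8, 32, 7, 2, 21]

15.3994

Step 1: Compute the mean: 17
Step 2: Sum of squared deviations from the mean: 1660
Step 3: Sample variance = 1660 / 7 = 237.1429
Step 4: Standard deviation = sqrt(237.1429) = 15.3994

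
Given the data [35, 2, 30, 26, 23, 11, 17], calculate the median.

23

Step 1: Sort the data in ascending order: [2, 11, 17, 23, 26, 30, 35]
Step 2: The number of values is n = 7.
Step 3: Since n is odd, the median is the middle value at position 4: 23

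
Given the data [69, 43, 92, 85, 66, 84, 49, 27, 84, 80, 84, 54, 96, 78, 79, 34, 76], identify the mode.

84

Step 1: Count the frequency of each value:
  27: appears 1 time(s)
  34: appears 1 time(s)
  43: appears 1 time(s)
  49: appears 1 time(s)
  54: appears 1 time(s)
  66: appears 1 time(s)
  69: appears 1 time(s)
  76: appears 1 time(s)
  78: appears 1 time(s)
  79: appears 1 time(s)
  80: appears 1 time(s)
  84: appears 3 time(s)
  85: appears 1 time(s)
  92: appears 1 time(s)
  96: appears 1 time(s)
Step 2: The value 84 appears most frequently (3 times).
Step 3: Mode = 84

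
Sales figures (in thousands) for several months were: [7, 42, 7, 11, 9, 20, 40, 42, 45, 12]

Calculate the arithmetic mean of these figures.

23.5

Step 1: Sum all values: 7 + 42 + 7 + 11 + 9 + 20 + 40 + 42 + 45 + 12 = 235
Step 2: Count the number of values: n = 10
Step 3: Mean = sum / n = 235 / 10 = 23.5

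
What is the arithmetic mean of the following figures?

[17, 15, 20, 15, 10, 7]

14

Step 1: Sum all values: 17 + 15 + 20 + 15 + 10 + 7 = 84
Step 2: Count the number of values: n = 6
Step 3: Mean = sum / n = 84 / 6 = 14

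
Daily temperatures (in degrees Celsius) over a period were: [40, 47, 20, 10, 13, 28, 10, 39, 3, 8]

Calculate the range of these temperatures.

44

Step 1: Identify the maximum value: max = 47
Step 2: Identify the minimum value: min = 3
Step 3: Range = max - min = 47 - 3 = 44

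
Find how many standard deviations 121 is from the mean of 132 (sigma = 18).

-0.6111

Step 1: Recall the z-score formula: z = (x - mu) / sigma
Step 2: Substitute values: z = (121 - 132) / 18
Step 3: z = -11 / 18 = -0.6111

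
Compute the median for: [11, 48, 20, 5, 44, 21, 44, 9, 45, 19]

20.5

Step 1: Sort the data in ascending order: [5, 9, 11, 19, 20, 21, 44, 44, 45, 48]
Step 2: The number of values is n = 10.
Step 3: Since n is even, the median is the average of positions 5 and 6:
  Median = (20 + 21) / 2 = 20.5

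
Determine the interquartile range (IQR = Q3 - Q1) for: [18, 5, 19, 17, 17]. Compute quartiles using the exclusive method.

7.5

Step 1: Sort the data: [5, 17, 17, 18, 19]
Step 2: n = 5
Step 3: Using the exclusive quartile method:
  Q1 = 11
  Q2 (median) = 17
  Q3 = 18.5
  IQR = Q3 - Q1 = 18.5 - 11 = 7.5
Step 4: IQR = 7.5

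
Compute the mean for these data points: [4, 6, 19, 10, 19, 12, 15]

12.1429

Step 1: Sum all values: 4 + 6 + 19 + 10 + 19 + 12 + 15 = 85
Step 2: Count the number of values: n = 7
Step 3: Mean = sum / n = 85 / 7 = 12.1429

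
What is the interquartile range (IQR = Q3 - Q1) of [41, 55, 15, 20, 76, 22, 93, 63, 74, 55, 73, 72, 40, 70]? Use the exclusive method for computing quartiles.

37.75

Step 1: Sort the data: [15, 20, 22, 40, 41, 55, 55, 63, 70, 72, 73, 74, 76, 93]
Step 2: n = 14
Step 3: Using the exclusive quartile method:
  Q1 = 35.5
  Q2 (median) = 59
  Q3 = 73.25
  IQR = Q3 - Q1 = 73.25 - 35.5 = 37.75
Step 4: IQR = 37.75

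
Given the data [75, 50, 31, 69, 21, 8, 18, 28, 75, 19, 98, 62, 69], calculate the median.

50

Step 1: Sort the data in ascending order: [8, 18, 19, 21, 28, 31, 50, 62, 69, 69, 75, 75, 98]
Step 2: The number of values is n = 13.
Step 3: Since n is odd, the median is the middle value at position 7: 50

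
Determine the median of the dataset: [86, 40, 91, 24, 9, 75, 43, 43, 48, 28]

43

Step 1: Sort the data in ascending order: [9, 24, 28, 40, 43, 43, 48, 75, 86, 91]
Step 2: The number of values is n = 10.
Step 3: Since n is even, the median is the average of positions 5 and 6:
  Median = (43 + 43) / 2 = 43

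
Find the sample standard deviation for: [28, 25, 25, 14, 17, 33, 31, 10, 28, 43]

9.7205

Step 1: Compute the mean: 25.4
Step 2: Sum of squared deviations from the mean: 850.4
Step 3: Sample variance = 850.4 / 9 = 94.4889
Step 4: Standard deviation = sqrt(94.4889) = 9.7205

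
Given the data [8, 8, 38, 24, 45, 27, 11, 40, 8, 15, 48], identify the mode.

8

Step 1: Count the frequency of each value:
  8: appears 3 time(s)
  11: appears 1 time(s)
  15: appears 1 time(s)
  24: appears 1 time(s)
  27: appears 1 time(s)
  38: appears 1 time(s)
  40: appears 1 time(s)
  45: appears 1 time(s)
  48: appears 1 time(s)
Step 2: The value 8 appears most frequently (3 times).
Step 3: Mode = 8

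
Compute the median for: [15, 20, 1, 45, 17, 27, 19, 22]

19.5

Step 1: Sort the data in ascending order: [1, 15, 17, 19, 20, 22, 27, 45]
Step 2: The number of values is n = 8.
Step 3: Since n is even, the median is the average of positions 4 and 5:
  Median = (19 + 20) / 2 = 19.5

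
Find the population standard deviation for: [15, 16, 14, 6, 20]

4.5782

Step 1: Compute the mean: 14.2
Step 2: Sum of squared deviations from the mean: 104.8
Step 3: Population variance = 104.8 / 5 = 20.96
Step 4: Standard deviation = sqrt(20.96) = 4.5782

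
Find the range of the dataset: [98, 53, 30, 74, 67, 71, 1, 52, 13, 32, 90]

97

Step 1: Identify the maximum value: max = 98
Step 2: Identify the minimum value: min = 1
Step 3: Range = max - min = 98 - 1 = 97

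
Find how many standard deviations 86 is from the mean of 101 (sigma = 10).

-1.5

Step 1: Recall the z-score formula: z = (x - mu) / sigma
Step 2: Substitute values: z = (86 - 101) / 10
Step 3: z = -15 / 10 = -1.5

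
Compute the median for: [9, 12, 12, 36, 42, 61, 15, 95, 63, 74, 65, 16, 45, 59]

43.5

Step 1: Sort the data in ascending order: [9, 12, 12, 15, 16, 36, 42, 45, 59, 61, 63, 65, 74, 95]
Step 2: The number of values is n = 14.
Step 3: Since n is even, the median is the average of positions 7 and 8:
  Median = (42 + 45) / 2 = 43.5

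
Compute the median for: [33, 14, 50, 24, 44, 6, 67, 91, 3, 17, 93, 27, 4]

27

Step 1: Sort the data in ascending order: [3, 4, 6, 14, 17, 24, 27, 33, 44, 50, 67, 91, 93]
Step 2: The number of values is n = 13.
Step 3: Since n is odd, the median is the middle value at position 7: 27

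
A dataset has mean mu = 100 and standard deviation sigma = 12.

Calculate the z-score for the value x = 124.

2

Step 1: Recall the z-score formula: z = (x - mu) / sigma
Step 2: Substitute values: z = (124 - 100) / 12
Step 3: z = 24 / 12 = 2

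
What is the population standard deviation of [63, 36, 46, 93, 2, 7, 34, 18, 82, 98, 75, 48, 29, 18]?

30.3541

Step 1: Compute the mean: 46.3571
Step 2: Sum of squared deviations from the mean: 12899.2143
Step 3: Population variance = 12899.2143 / 14 = 921.3724
Step 4: Standard deviation = sqrt(921.3724) = 30.3541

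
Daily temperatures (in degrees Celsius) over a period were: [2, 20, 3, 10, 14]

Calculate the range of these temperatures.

18

Step 1: Identify the maximum value: max = 20
Step 2: Identify the minimum value: min = 2
Step 3: Range = max - min = 20 - 2 = 18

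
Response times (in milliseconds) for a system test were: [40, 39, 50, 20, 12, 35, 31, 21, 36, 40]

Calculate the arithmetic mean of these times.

32.4

Step 1: Sum all values: 40 + 39 + 50 + 20 + 12 + 35 + 31 + 21 + 36 + 40 = 324
Step 2: Count the number of values: n = 10
Step 3: Mean = sum / n = 324 / 10 = 32.4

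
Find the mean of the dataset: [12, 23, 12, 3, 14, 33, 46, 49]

24

Step 1: Sum all values: 12 + 23 + 12 + 3 + 14 + 33 + 46 + 49 = 192
Step 2: Count the number of values: n = 8
Step 3: Mean = sum / n = 192 / 8 = 24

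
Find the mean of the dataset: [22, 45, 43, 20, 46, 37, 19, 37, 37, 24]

33

Step 1: Sum all values: 22 + 45 + 43 + 20 + 46 + 37 + 19 + 37 + 37 + 24 = 330
Step 2: Count the number of values: n = 10
Step 3: Mean = sum / n = 330 / 10 = 33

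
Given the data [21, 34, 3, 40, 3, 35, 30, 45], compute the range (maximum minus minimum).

42

Step 1: Identify the maximum value: max = 45
Step 2: Identify the minimum value: min = 3
Step 3: Range = max - min = 45 - 3 = 42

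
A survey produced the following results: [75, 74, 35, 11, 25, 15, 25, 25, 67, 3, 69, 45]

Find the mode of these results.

25

Step 1: Count the frequency of each value:
  3: appears 1 time(s)
  11: appears 1 time(s)
  15: appears 1 time(s)
  25: appears 3 time(s)
  35: appears 1 time(s)
  45: appears 1 time(s)
  67: appears 1 time(s)
  69: appears 1 time(s)
  74: appears 1 time(s)
  75: appears 1 time(s)
Step 2: The value 25 appears most frequently (3 times).
Step 3: Mode = 25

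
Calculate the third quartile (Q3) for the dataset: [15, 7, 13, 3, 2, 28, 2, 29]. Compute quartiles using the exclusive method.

24.75

Step 1: Sort the data: [2, 2, 3, 7, 13, 15, 28, 29]
Step 2: n = 8
Step 3: Using the exclusive quartile method:
  Q1 = 2.25
  Q2 (median) = 10
  Q3 = 24.75
  IQR = Q3 - Q1 = 24.75 - 2.25 = 22.5
Step 4: Q3 = 24.75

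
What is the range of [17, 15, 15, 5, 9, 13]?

12

Step 1: Identify the maximum value: max = 17
Step 2: Identify the minimum value: min = 5
Step 3: Range = max - min = 17 - 5 = 12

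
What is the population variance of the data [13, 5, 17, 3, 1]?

37.76

Step 1: Compute the mean: (13 + 5 + 17 + 3 + 1) / 5 = 7.8
Step 2: Compute squared deviations from the mean:
  (13 - 7.8)^2 = 27.04
  (5 - 7.8)^2 = 7.84
  (17 - 7.8)^2 = 84.64
  (3 - 7.8)^2 = 23.04
  (1 - 7.8)^2 = 46.24
Step 3: Sum of squared deviations = 188.8
Step 4: Population variance = 188.8 / 5 = 37.76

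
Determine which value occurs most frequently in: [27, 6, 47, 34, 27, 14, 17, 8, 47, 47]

47

Step 1: Count the frequency of each value:
  6: appears 1 time(s)
  8: appears 1 time(s)
  14: appears 1 time(s)
  17: appears 1 time(s)
  27: appears 2 time(s)
  34: appears 1 time(s)
  47: appears 3 time(s)
Step 2: The value 47 appears most frequently (3 times).
Step 3: Mode = 47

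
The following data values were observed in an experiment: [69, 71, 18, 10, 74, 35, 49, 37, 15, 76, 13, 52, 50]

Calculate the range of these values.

66

Step 1: Identify the maximum value: max = 76
Step 2: Identify the minimum value: min = 10
Step 3: Range = max - min = 76 - 10 = 66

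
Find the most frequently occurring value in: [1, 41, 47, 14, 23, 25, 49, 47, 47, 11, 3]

47

Step 1: Count the frequency of each value:
  1: appears 1 time(s)
  3: appears 1 time(s)
  11: appears 1 time(s)
  14: appears 1 time(s)
  23: appears 1 time(s)
  25: appears 1 time(s)
  41: appears 1 time(s)
  47: appears 3 time(s)
  49: appears 1 time(s)
Step 2: The value 47 appears most frequently (3 times).
Step 3: Mode = 47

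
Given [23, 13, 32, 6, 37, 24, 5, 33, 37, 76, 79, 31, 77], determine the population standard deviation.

24.625

Step 1: Compute the mean: 36.3846
Step 2: Sum of squared deviations from the mean: 7883.0769
Step 3: Population variance = 7883.0769 / 13 = 606.3905
Step 4: Standard deviation = sqrt(606.3905) = 24.625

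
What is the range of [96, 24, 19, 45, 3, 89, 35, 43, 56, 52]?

93

Step 1: Identify the maximum value: max = 96
Step 2: Identify the minimum value: min = 3
Step 3: Range = max - min = 96 - 3 = 93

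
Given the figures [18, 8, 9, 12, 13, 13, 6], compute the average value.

11.2857

Step 1: Sum all values: 18 + 8 + 9 + 12 + 13 + 13 + 6 = 79
Step 2: Count the number of values: n = 7
Step 3: Mean = sum / n = 79 / 7 = 11.2857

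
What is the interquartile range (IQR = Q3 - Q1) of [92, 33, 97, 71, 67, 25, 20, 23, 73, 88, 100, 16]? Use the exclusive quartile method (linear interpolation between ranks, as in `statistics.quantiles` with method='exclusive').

67.5

Step 1: Sort the data: [16, 20, 23, 25, 33, 67, 71, 73, 88, 92, 97, 100]
Step 2: n = 12
Step 3: Using the exclusive quartile method:
  Q1 = 23.5
  Q2 (median) = 69
  Q3 = 91
  IQR = Q3 - Q1 = 91 - 23.5 = 67.5
Step 4: IQR = 67.5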